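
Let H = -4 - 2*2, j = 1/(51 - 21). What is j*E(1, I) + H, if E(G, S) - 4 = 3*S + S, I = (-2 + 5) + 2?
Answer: -36/5 ≈ -7.2000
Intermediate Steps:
I = 5 (I = 3 + 2 = 5)
E(G, S) = 4 + 4*S (E(G, S) = 4 + (3*S + S) = 4 + 4*S)
j = 1/30 ≈ 0.033333
H = -8 (H = -4 - 4 = -8)
j*E(1, I) + H = (4 + 4*5)/30 - 8 = (4 + 20)/30 - 8 = (1/30)*24 - 8 = ⅘ - 8 = -36/5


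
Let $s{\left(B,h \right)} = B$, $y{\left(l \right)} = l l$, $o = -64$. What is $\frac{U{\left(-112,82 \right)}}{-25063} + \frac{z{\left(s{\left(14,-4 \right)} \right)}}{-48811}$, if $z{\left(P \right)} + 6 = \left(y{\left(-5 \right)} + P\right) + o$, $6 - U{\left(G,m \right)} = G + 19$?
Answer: $- \frac{4055336}{1223350093} \approx -0.0033149$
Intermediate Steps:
$y{\left(l \right)} = l^{2}$
$U{\left(G,m \right)} = -13 - G$ ($U{\left(G,m \right)} = 6 - \left(G + 19\right) = 6 - \left(19 + G\right) = -13 - G$)
$z{\left(P \right)} = -45 + P$ ($z{\left(P \right)} = -6 + \left(\left(\left(-5\right)^{2} + P\right) - 64\right) = -6 + \left(\left(25 + P\right) - 64\right) = -6 + \left(-39 + P\right) = -45 + P$)
$\frac{U{\left(-112,82 \right)}}{-25063} + \frac{z{\left(s{\left(14,-4 \right)} \right)}}{-48811} = \frac{-13 - -112}{-25063} + \frac{-45 + 14}{-48811} = \left(-13 + 112\right) \left(- \frac{1}{25063}\right) - - \frac{31}{48811} = 99 \left(- \frac{1}{25063}\right) + \frac{31}{48811} = - \frac{99}{25063} + \frac{31}{48811} = - \frac{4055336}{1223350093}$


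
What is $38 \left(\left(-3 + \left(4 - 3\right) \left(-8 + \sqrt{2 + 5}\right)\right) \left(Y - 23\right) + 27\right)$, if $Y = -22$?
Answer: $19836 - 1710 \sqrt{7} \approx 15312.0$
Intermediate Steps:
$38 \left(\left(-3 + \left(4 - 3\right) \left(-8 + \sqrt{2 + 5}\right)\right) \left(Y - 23\right) + 27\right) = 38 \left(\left(-3 + \left(4 - 3\right) \left(-8 + \sqrt{2 + 5}\right)\right) \left(-22 - 23\right) + 27\right) = 38 \left(\left(-3 + 1 \left(-8 + \sqrt{7}\right)\right) \left(-45\right) + 27\right) = 38 \left(\left(-3 - \left(8 - \sqrt{7}\right)\right) \left(-45\right) + 27\right) = 38 \left(\left(-11 + \sqrt{7}\right) \left(-45\right) + 27\right) = 38 \left(\left(495 - 45 \sqrt{7}\right) + 27\right) = 38 \left(522 - 45 \sqrt{7}\right) = 19836 - 1710 \sqrt{7}$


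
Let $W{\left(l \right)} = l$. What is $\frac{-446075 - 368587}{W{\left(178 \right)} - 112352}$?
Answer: $\frac{407331}{56087} \approx 7.2625$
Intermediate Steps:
$\frac{-446075 - 368587}{W{\left(178 \right)} - 112352} = \frac{-446075 - 368587}{178 - 112352} = - \frac{814662}{-112174} = \left(-814662\right) \left(- \frac{1}{112174}\right) = \frac{407331}{56087}$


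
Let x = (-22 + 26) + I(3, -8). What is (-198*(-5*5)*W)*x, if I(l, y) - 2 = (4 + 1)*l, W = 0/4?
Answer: 0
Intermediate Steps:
W = 0 (W = 0*(¼) = 0)
I(l, y) = 2 + 5*l (I(l, y) = 2 + (4 + 1)*l = 2 + 5*l)
x = 21 (x = (-22 + 26) + (2 + 5*3) = 4 + (2 + 15) = 4 + 17 = 21)
(-198*(-5*5)*W)*x = -198*(-5*5)*0*21 = -(-4950)*0*21 = -198*0*21 = 0*21 = 0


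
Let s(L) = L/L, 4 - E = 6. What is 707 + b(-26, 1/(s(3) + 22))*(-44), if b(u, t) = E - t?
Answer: 18329/23 ≈ 796.91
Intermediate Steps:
E = -2 (E = 4 - 1*6 = 4 - 6 = -2)
s(L) = 1
b(u, t) = -2 - t
707 + b(-26, 1/(s(3) + 22))*(-44) = 707 + (-2 - 1/(1 + 22))*(-44) = 707 + (-2 - 1/23)*(-44) = 707 - 47/23*(-44) = 707 + 2068/23 = 18329/23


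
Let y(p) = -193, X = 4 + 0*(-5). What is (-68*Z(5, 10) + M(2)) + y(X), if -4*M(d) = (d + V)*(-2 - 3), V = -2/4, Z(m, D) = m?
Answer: -4249/8 ≈ -531.13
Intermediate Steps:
X = 4 (X = 4 + 0 = 4)
V = -½ (V = -2*¼ = -½ ≈ -0.50000)
M(d) = -5/8 + 5*d/4 (M(d) = -(d - ½)*(-2 - 3)/4 = -(-½ + d)*(-5)/4 = -(5/2 - 5*d)/4 = -5/8 + 5*d/4)
(-68*Z(5, 10) + M(2)) + y(X) = (-68*5 + (-5/8 + (5/4)*2)) - 193 = (-340 + (-5/8 + 5/2)) - 193 = (-340 + 15/8) - 193 = -2705/8 - 193 = -4249/8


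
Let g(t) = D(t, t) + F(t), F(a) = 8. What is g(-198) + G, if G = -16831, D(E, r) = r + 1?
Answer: -17020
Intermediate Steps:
D(E, r) = 1 + r
g(t) = 9 + t (g(t) = (1 + t) + 8 = 9 + t)
g(-198) + G = (9 - 198) - 16831 = -189 - 16831 = -17020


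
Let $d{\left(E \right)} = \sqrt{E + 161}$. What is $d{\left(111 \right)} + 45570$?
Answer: $45570 + 4 \sqrt{17} \approx 45587.0$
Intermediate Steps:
$d{\left(E \right)} = \sqrt{161 + E}$
$d{\left(111 \right)} + 45570 = \sqrt{161 + 111} + 45570 = \sqrt{272} + 45570 = 4 \sqrt{17} + 45570 = 45570 + 4 \sqrt{17}$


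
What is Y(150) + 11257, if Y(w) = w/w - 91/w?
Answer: 1688609/150 ≈ 11257.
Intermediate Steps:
Y(w) = 1 - 91/w
Y(150) + 11257 = (-91 + 150)/150 + 11257 = (1/150)*59 + 11257 = 59/150 + 11257 = 1688609/150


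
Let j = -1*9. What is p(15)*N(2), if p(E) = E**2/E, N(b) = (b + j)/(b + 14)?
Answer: -105/16 ≈ -6.5625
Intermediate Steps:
j = -9
N(b) = (-9 + b)/(14 + b) (N(b) = (b - 9)/(b + 14) = (-9 + b)/(14 + b))
p(E) = E
p(15)*N(2) = 15*((-9 + 2)/(14 + 2)) = 15*(-7/16) = -105/16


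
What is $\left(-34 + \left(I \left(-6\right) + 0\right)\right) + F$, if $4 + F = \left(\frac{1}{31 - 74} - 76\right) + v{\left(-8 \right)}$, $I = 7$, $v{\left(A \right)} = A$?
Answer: $- \frac{7053}{43} \approx -164.02$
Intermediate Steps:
$F = - \frac{3785}{43}$ ($F = -4 - \left(84 - \frac{1}{31 - 74}\right) = -4 - \left(84 + \frac{1}{43}\right) = -4 - \frac{3613}{43} = - \frac{3785}{43} \approx -88.023$)
$\left(-34 + \left(I \left(-6\right) + 0\right)\right) + F = \left(-34 + \left(7 \left(-6\right) + 0\right)\right) - \frac{3785}{43} = \left(-34 + \left(-42 + 0\right)\right) - \frac{3785}{43} = \left(-34 - 42\right) - \frac{3785}{43} = -76 - \frac{3785}{43} = - \frac{7053}{43}$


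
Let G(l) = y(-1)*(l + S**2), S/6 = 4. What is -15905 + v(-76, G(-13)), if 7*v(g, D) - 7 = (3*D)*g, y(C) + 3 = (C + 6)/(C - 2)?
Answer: 69672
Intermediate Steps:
S = 24 (S = 6*4 = 24)
y(C) = -3 + (6 + C)/(-2 + C) (y(C) = -3 + (C + 6)/(C - 2) = -3 + (6 + C)/(-2 + C))
G(l) = -2688 - 14*l/3 (G(l) = (2*(6 - 1*(-1))/(-2 - 1))*(l + 24**2) = (2*(6 + 1)/(-3))*(l + 576) = (2*(-1/3)*7)*(576 + l) = -14*(576 + l)/3 = -2688 - 14*l/3)
v(g, D) = 1 + 3*D*g/7 (v(g, D) = 1 + ((3*D)*g)/7 = 1 + (3*D*g)/7 = 1 + 3*D*g/7)
-15905 + v(-76, G(-13)) = -15905 + (1 + (3/7)*(-2688 - 14/3*(-13))*(-76)) = -15905 + (1 + (3/7)*(-2688 + 182/3)*(-76)) = -15905 + (1 + (3/7)*(-7882/3)*(-76)) = -15905 + (1 + 85576) = -15905 + 85577 = 69672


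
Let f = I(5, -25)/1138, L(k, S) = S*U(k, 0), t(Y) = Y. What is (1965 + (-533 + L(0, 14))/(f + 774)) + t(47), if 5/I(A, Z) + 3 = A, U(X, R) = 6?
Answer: 3543375624/1761629 ≈ 2011.4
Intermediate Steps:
I(A, Z) = 5/(-3 + A)
L(k, S) = 6*S (L(k, S) = S*6 = 6*S)
f = 5/2276 (f = (5/(-3 + 5))/1138 = (5/2)*(1/1138) = 5/2276 ≈ 0.0021968)
(1965 + (-533 + L(0, 14))/(f + 774)) + t(47) = (1965 + (-533 + 6*14)/(5/2276 + 774)) + 47 = (1965 + (-533 + 84)/(1761629/2276)) + 47 = (1965 - 449*2276/1761629) + 47 = (1965 - 1021924/1761629) + 47 = 3460579061/1761629 + 47 = 3543375624/1761629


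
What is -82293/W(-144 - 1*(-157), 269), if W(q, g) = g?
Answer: -82293/269 ≈ -305.92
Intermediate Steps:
-82293/W(-144 - 1*(-157), 269) = -82293/269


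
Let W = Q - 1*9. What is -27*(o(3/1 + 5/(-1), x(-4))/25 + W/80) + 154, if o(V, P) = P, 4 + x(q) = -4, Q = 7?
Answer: 32663/200 ≈ 163.31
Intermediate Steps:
x(q) = -8 (x(q) = -4 - 4 = -8)
W = -2 (W = 7 - 1*9 = 7 - 9 = -2)
-27*(o(3/1 + 5/(-1), x(-4))/25 + W/80) + 154 = -27*(-8/25 - 2/80) + 154 = -27*(-8*1/25 - 2*1/80) + 154 = -27*(-8/25 - 1/40) + 154 = -27*(-69/200) + 154 = 1863/200 + 154 = 32663/200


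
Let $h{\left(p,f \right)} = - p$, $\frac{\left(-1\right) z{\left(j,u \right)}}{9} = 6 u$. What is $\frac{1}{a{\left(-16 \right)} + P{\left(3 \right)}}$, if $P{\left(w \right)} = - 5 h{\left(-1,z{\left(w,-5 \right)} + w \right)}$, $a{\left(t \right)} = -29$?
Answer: $- \frac{1}{34} \approx -0.029412$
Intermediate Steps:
$z{\left(j,u \right)} = - 54 u$ ($z{\left(j,u \right)} = - 9 \cdot 6 u = - 54 u$)
$P{\left(w \right)} = -5$ ($P{\left(w \right)} = - 5 \left(\left(-1\right) \left(-1\right)\right) = \left(-5\right) 1 = -5$)
$\frac{1}{a{\left(-16 \right)} + P{\left(3 \right)}} = \frac{1}{-29 - 5} = \frac{1}{-34} = - \frac{1}{34}$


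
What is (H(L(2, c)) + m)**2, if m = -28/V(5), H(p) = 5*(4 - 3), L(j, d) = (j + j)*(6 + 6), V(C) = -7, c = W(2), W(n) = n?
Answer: 81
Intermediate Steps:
c = 2
L(j, d) = 24*j (L(j, d) = (2*j)*12 = 24*j)
H(p) = 5 (H(p) = 5*1 = 5)
m = 4 (m = -28/(-7) = -28*(-1/7) = 4)
(H(L(2, c)) + m)**2 = (5 + 4)**2 = 9**2 = 81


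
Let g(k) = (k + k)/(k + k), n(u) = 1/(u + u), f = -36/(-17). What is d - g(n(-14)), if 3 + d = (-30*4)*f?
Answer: -4388/17 ≈ -258.12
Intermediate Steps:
f = 36/17 (f = -36*(-1/17) = 36/17 ≈ 2.1176)
n(u) = 1/(2*u)
g(k) = 1 (g(k) = (2*k)/((2*k)) = (2*k)*(1/(2*k)) = 1)
d = -4371/17 (d = -3 - 30*4*(36/17) = -3 - 120*36/17 = -3 - 4320/17 = -4371/17 ≈ -257.12)
d - g(n(-14)) = -4371/17 - 1*1 = -4371/17 - 1 = -4388/17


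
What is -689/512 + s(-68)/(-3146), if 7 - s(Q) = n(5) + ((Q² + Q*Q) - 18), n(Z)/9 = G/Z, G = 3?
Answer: 6393367/4026880 ≈ 1.5877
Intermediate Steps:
n(Z) = 27/Z (n(Z) = 9*(3/Z) = 27/Z)
s(Q) = 98/5 - 2*Q² (s(Q) = 7 - (27/5 + ((Q² + Q*Q) - 18)) = 7 - (27*(⅕) + ((Q² + Q²) - 18)) = 7 - (27/5 + (2*Q² - 18)) = 7 - (27/5 + (-18 + 2*Q²)) = 7 - (-63/5 + 2*Q²) = 7 + (63/5 - 2*Q²) = 98/5 - 2*Q²)
-689/512 + s(-68)/(-3146) = -689/512 + (98/5 - 2*(-68)²)/(-3146) = -689*1/512 + (98/5 - 2*4624)*(-1/3146) = -689/512 + (98/5 - 9248)*(-1/3146) = -689/512 - 46142/5*(-1/3146) = -689/512 + 23071/7865 = 6393367/4026880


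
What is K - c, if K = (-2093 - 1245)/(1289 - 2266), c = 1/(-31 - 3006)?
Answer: 10138483/2967149 ≈ 3.4169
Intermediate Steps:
c = -1/3037 (c = 1/(-3037) = -1/3037 ≈ -0.00032927)
K = 3338/977 (K = -3338/(-977) = -3338*(-1/977) = 3338/977 ≈ 3.4166)
K - c = 3338/977 - 1*(-1/3037) = 3338/977 + 1/3037 = 10138483/2967149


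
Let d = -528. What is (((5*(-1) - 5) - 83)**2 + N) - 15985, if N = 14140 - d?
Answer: 7332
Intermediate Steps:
N = 14668 (N = 14140 - 1*(-528) = 14140 + 528 = 14668)
(((5*(-1) - 5) - 83)**2 + N) - 15985 = (((5*(-1) - 5) - 83)**2 + 14668) - 15985 = (((-5 - 5) - 83)**2 + 14668) - 15985 = ((-10 - 83)**2 + 14668) - 15985 = ((-93)**2 + 14668) - 15985 = (8649 + 14668) - 15985 = 23317 - 15985 = 7332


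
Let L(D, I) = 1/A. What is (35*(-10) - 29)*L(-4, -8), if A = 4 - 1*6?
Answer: 379/2 ≈ 189.50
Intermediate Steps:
A = -2 (A = 4 - 6 = -2)
L(D, I) = -½ (L(D, I) = 1/(-2) = -½)
(35*(-10) - 29)*L(-4, -8) = (35*(-10) - 29)*(-½) = (-350 - 29)*(-½) = -379*(-½) = 379/2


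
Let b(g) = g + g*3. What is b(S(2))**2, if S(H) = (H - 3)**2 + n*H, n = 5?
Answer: 1936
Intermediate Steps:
S(H) = (-3 + H)**2 + 5*H (S(H) = (H - 3)**2 + 5*H = (-3 + H)**2 + 5*H)
b(g) = 4*g (b(g) = g + 3*g = 4*g)
b(S(2))**2 = (4*(9 + 2**2 - 1*2))**2 = (4*(9 + 4 - 2))**2 = (4*11)**2 = 44**2 = 1936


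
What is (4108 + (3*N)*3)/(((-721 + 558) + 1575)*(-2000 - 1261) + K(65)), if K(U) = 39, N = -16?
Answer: -3964/4604493 ≈ -0.00086090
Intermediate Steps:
(4108 + (3*N)*3)/(((-721 + 558) + 1575)*(-2000 - 1261) + K(65)) = (4108 + (3*(-16))*3)/(((-721 + 558) + 1575)*(-2000 - 1261) + 39) = (4108 - 48*3)/((-163 + 1575)*(-3261) + 39) = (4108 - 144)/(1412*(-3261) + 39) = 3964/(-4604532 + 39) = 3964/(-4604493) = 3964*(-1/4604493) = -3964/4604493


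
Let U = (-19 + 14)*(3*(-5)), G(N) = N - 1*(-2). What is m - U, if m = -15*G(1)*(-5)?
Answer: 150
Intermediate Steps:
G(N) = 2 + N (G(N) = N + 2 = 2 + N)
U = 75 (U = -5*(-15) = 75)
m = 225 (m = -15*(2 + 1)*(-5) = -15*3*(-5) = -45*(-5) = 225)
m - U = 225 - 1*75 = 225 - 75 = 150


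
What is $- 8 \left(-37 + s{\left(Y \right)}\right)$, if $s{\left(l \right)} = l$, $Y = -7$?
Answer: $352$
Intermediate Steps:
$- 8 \left(-37 + s{\left(Y \right)}\right) = - 8 \left(-37 - 7\right) = \left(-8\right) \left(-44\right) = 352$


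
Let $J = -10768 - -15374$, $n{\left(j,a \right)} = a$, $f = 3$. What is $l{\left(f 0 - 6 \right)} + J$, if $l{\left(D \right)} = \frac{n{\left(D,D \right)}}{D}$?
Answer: $4607$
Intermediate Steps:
$J = 4606$ ($J = -10768 + 15374 = 4606$)
$l{\left(D \right)} = 1$ ($l{\left(D \right)} = \frac{D}{D} = 1$)
$l{\left(f 0 - 6 \right)} + J = 1 + 4606 = 4607$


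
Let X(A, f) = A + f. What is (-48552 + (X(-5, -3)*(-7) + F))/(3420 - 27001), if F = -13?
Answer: 48509/23581 ≈ 2.0571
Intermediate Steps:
(-48552 + (X(-5, -3)*(-7) + F))/(3420 - 27001) = (-48552 + ((-5 - 3)*(-7) - 13))/(3420 - 27001) = (-48552 + (-8*(-7) - 13))/(-23581) = (-48552 + (56 - 13))*(-1/23581) = (-48552 + 43)*(-1/23581) = -48509*(-1/23581) = 48509/23581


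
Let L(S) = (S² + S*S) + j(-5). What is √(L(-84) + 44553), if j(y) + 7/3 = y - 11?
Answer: 2*√131955/3 ≈ 242.17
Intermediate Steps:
j(y) = -40/3 + y (j(y) = -7/3 + (y - 11) = -7/3 + (-11 + y) = -40/3 + y)
L(S) = -55/3 + 2*S² (L(S) = (S² + S*S) + (-40/3 - 5) = (S² + S²) - 55/3 = 2*S² - 55/3 = -55/3 + 2*S²)
√(L(-84) + 44553) = √((-55/3 + 2*(-84)²) + 44553) = √((-55/3 + 2*7056) + 44553) = √((-55/3 + 14112) + 44553) = √(42281/3 + 44553) = √(175940/3) = 2*√131955/3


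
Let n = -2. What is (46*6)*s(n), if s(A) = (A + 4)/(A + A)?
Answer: -138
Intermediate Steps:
s(A) = (4 + A)/(2*A) (s(A) = (4 + A)/((2*A)) = (4 + A)*(1/(2*A)) = (4 + A)/(2*A))
(46*6)*s(n) = (46*6)*((1/2)*(4 - 2)/(-2)) = 276*((1/2)*(-1/2)*2) = 276*(-1/2) = -138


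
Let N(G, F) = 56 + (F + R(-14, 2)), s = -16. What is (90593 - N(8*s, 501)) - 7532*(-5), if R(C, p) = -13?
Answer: 127709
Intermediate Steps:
N(G, F) = 43 + F (N(G, F) = 56 + (F - 13) = 56 + (-13 + F) = 43 + F)
(90593 - N(8*s, 501)) - 7532*(-5) = (90593 - (43 + 501)) - 7532*(-5) = (90593 - 1*544) + 37660 = (90593 - 544) + 37660 = 90049 + 37660 = 127709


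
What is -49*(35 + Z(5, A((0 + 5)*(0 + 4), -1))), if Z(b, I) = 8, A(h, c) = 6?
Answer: -2107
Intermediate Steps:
-49*(35 + Z(5, A((0 + 5)*(0 + 4), -1))) = -49*(35 + 8) = -49*43 = -2107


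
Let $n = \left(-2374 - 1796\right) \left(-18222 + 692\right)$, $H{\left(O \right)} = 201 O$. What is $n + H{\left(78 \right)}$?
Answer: $73115778$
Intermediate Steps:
$n = 73100100$ ($n = \left(-4170\right) \left(-17530\right) = 73100100$)
$n + H{\left(78 \right)} = 73100100 + 201 \cdot 78 = 73100100 + 15678 = 73115778$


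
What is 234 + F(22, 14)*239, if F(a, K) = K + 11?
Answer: 6209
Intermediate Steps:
F(a, K) = 11 + K
234 + F(22, 14)*239 = 234 + (11 + 14)*239 = 234 + 25*239 = 234 + 5975 = 6209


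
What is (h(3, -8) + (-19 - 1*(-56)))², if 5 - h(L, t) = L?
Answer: 1521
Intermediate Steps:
h(L, t) = 5 - L
(h(3, -8) + (-19 - 1*(-56)))² = ((5 - 1*3) + (-19 - 1*(-56)))² = ((5 - 3) + (-19 + 56))² = (2 + 37)² = 39² = 1521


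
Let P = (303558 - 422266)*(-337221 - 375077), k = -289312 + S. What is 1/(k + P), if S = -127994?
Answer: 1/84555053678 ≈ 1.1827e-11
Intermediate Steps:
k = -417306 (k = -289312 - 127994 = -417306)
P = 84555470984 (P = -118708*(-712298) = 84555470984)
1/(k + P) = 1/(-417306 + 84555470984) = 1/84555053678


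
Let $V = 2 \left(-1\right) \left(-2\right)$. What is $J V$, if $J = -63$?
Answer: $-252$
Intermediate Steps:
$V = 4$ ($V = \left(-2\right) \left(-2\right) = 4$)
$J V = \left(-63\right) 4 = -252$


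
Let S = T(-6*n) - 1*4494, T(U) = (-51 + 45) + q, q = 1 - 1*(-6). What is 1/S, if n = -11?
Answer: -1/4493 ≈ -0.00022257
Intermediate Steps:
q = 7 (q = 1 + 6 = 7)
T(U) = 1 (T(U) = (-51 + 45) + 7 = -6 + 7 = 1)
S = -4493 (S = 1 - 1*4494 = 1 - 4494 = -4493)
1/S = 1/(-4493) = -1/4493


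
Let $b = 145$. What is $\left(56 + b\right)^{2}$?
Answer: $40401$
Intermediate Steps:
$\left(56 + b\right)^{2} = \left(56 + 145\right)^{2} = 201^{2} = 40401$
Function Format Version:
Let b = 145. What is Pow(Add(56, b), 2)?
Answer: 40401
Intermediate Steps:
Pow(Add(56, b), 2) = Pow(Add(56, 145), 2) = Pow(201, 2) = 40401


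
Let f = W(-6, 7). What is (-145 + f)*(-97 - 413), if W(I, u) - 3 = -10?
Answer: 77520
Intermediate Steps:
W(I, u) = -7 (W(I, u) = 3 - 10 = -7)
f = -7
(-145 + f)*(-97 - 413) = (-145 - 7)*(-97 - 413) = -152*(-510) = 77520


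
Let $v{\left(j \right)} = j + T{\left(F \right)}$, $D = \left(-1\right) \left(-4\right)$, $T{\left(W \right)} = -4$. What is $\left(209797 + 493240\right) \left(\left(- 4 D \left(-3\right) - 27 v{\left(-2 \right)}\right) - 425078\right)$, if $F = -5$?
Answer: $-298697924116$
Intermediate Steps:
$D = 4$
$v{\left(j \right)} = -4 + j$ ($v{\left(j \right)} = j - 4 = -4 + j$)
$\left(209797 + 493240\right) \left(\left(- 4 D \left(-3\right) - 27 v{\left(-2 \right)}\right) - 425078\right) = \left(209797 + 493240\right) \left(\left(\left(-4\right) 4 \left(-3\right) - 27 \left(-4 - 2\right)\right) - 425078\right) = 703037 \left(\left(\left(-16\right) \left(-3\right) - -162\right) - 425078\right) = 703037 \left(\left(48 + 162\right) - 425078\right) = 703037 \left(210 - 425078\right) = 703037 \left(-424868\right) = -298697924116$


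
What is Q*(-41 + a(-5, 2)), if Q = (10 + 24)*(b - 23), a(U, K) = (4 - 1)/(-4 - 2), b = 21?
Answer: 2822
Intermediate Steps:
a(U, K) = -1/2 (a(U, K) = 3/(-6) = 3*(-1/6) = -1/2)
Q = -68 (Q = (10 + 24)*(21 - 23) = 34*(-2) = -68)
Q*(-41 + a(-5, 2)) = -68*(-41 - 1/2) = -68*(-83/2) = 2822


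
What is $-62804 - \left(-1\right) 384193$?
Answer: $321389$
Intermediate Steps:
$-62804 - \left(-1\right) 384193 = -62804 - -384193 = -62804 + 384193 = 321389$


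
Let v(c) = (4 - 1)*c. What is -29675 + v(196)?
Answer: -29087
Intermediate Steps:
v(c) = 3*c
-29675 + v(196) = -29675 + 3*196 = -29675 + 588 = -29087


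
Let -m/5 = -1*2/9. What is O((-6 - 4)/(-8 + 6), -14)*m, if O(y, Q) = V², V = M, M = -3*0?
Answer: 0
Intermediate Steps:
M = 0
V = 0
O(y, Q) = 0 (O(y, Q) = 0² = 0)
m = 10/9 (m = -5*(-1*2)/9 = -(-10)/9 = -5*(-2/9) = 10/9 ≈ 1.1111)
O((-6 - 4)/(-8 + 6), -14)*m = 0*(10/9) = 0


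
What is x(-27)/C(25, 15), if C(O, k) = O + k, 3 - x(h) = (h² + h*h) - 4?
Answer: -1451/40 ≈ -36.275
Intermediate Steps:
x(h) = 7 - 2*h² (x(h) = 3 - ((h² + h*h) - 4) = 3 - ((h² + h²) - 4) = 3 - (2*h² - 4) = 3 - (-4 + 2*h²) = 3 + (4 - 2*h²) = 7 - 2*h²)
x(-27)/C(25, 15) = (7 - 2*(-27)²)/(25 + 15) = (7 - 2*729)/40 = (7 - 1458)*(1/40) = -1451*1/40 = -1451/40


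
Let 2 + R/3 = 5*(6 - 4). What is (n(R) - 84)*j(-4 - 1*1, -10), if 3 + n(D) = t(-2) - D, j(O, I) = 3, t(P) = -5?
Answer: -348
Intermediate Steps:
R = 24 (R = -6 + 3*(5*(6 - 4)) = -6 + 3*(5*2) = -6 + 3*10 = -6 + 30 = 24)
n(D) = -8 - D (n(D) = -3 + (-5 - D) = -8 - D)
(n(R) - 84)*j(-4 - 1*1, -10) = ((-8 - 1*24) - 84)*3 = ((-8 - 24) - 84)*3 = (-32 - 84)*3 = -116*3 = -348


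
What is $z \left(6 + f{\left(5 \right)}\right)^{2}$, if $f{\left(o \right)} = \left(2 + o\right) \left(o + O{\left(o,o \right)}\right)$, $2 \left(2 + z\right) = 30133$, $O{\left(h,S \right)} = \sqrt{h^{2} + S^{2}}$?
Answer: $\frac{124462899}{2} + 43235115 \sqrt{2} \approx 1.2338 \cdot 10^{8}$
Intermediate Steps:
$O{\left(h,S \right)} = \sqrt{S^{2} + h^{2}}$
$z = \frac{30129}{2}$ ($z = -2 + \frac{1}{2} \cdot 30133 = -2 + \frac{30133}{2} = \frac{30129}{2} \approx 15065.0$)
$f{\left(o \right)} = \left(2 + o\right) \left(o + \sqrt{2} \sqrt{o^{2}}\right)$ ($f{\left(o \right)} = \left(2 + o\right) \left(o + \sqrt{o^{2} + o^{2}}\right) = \left(2 + o\right) \left(o + \sqrt{2 o^{2}}\right) = \left(2 + o\right) \left(o + \sqrt{2} \sqrt{o^{2}}\right)$)
$z \left(6 + f{\left(5 \right)}\right)^{2} = \frac{30129 \left(6 + \left(5^{2} + 2 \cdot 5 + 2 \sqrt{2} \sqrt{5^{2}} + 5 \sqrt{2} \sqrt{5^{2}}\right)\right)^{2}}{2} = \frac{30129 \left(6 + \left(25 + 10 + 2 \sqrt{2} \sqrt{25} + 5 \sqrt{2} \sqrt{25}\right)\right)^{2}}{2} = \frac{30129 \left(6 + \left(25 + 10 + 2 \sqrt{2} \cdot 5 + 5 \sqrt{2} \cdot 5\right)\right)^{2}}{2} = \frac{30129 \left(6 + \left(25 + 10 + 10 \sqrt{2} + 25 \sqrt{2}\right)\right)^{2}}{2} = \frac{30129 \left(6 + \left(35 + 35 \sqrt{2}\right)\right)^{2}}{2} = \frac{30129 \left(41 + 35 \sqrt{2}\right)^{2}}{2}$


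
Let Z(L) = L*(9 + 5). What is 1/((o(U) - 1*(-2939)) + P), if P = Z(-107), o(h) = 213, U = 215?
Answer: 1/1654 ≈ 0.00060460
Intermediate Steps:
Z(L) = 14*L (Z(L) = L*14 = 14*L)
P = -1498 (P = 14*(-107) = -1498)
1/((o(U) - 1*(-2939)) + P) = 1/((213 - 1*(-2939)) - 1498) = 1/((213 + 2939) - 1498) = 1/(3152 - 1498) = 1/1654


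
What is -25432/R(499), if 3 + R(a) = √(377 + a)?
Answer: -88 - 176*√219/3 ≈ -956.19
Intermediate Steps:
R(a) = -3 + √(377 + a)
-25432/R(499) = -25432/(-3 + √(377 + 499)) = -25432/(-3 + √876) = -25432/(-3 + 2*√219)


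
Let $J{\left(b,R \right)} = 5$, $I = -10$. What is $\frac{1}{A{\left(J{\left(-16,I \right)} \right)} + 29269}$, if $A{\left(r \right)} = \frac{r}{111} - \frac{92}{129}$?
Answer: $\frac{1591}{46565916} \approx 3.4167 \cdot 10^{-5}$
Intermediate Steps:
$A{\left(r \right)} = - \frac{92}{129} + \frac{r}{111}$ ($A{\left(r \right)} = r \frac{1}{111} - \frac{92}{129} = \frac{r}{111} - \frac{92}{129} = - \frac{92}{129} + \frac{r}{111}$)
$\frac{1}{A{\left(J{\left(-16,I \right)} \right)} + 29269} = \frac{1}{\left(- \frac{92}{129} + \frac{1}{111} \cdot 5\right) + 29269} = \frac{1}{\left(- \frac{92}{129} + \frac{5}{111}\right) + 29269} = \frac{1}{- \frac{1063}{1591} + 29269} = \frac{1}{\frac{46565916}{1591}} = \frac{1591}{46565916}$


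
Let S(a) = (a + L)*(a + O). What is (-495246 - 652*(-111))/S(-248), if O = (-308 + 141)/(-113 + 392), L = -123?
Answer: -117981846/25732189 ≈ -4.5850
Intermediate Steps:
O = -167/279 ≈ -0.59857
S(a) = (-123 + a)*(-167/279 + a) (S(a) = (a - 123)*(a - 167/279) = (-123 + a)*(-167/279 + a))
(-495246 - 652*(-111))/S(-248) = (-495246 - 652*(-111))/(6847/93 + (-248)**2 - 34484/279*(-248)) = (-495246 + 72372)/(6847/93 + 61504 + 275872/9) = -422874/25732189/279 = -422874*279/25732189 = -117981846/25732189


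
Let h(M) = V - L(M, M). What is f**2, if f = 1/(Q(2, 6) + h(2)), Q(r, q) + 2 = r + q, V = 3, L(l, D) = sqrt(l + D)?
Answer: 1/49 ≈ 0.020408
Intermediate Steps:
L(l, D) = sqrt(D + l)
Q(r, q) = -2 + q + r (Q(r, q) = -2 + (r + q) = -2 + (q + r) = -2 + q + r)
h(M) = 3 - sqrt(2)*sqrt(M) (h(M) = 3 - sqrt(M + M) = 3 - sqrt(2*M) = 3 - sqrt(2)*sqrt(M))
f = 1/7 (f = 1/((-2 + 6 + 2) + (3 - sqrt(2)*sqrt(2))) = 1/(6 + (3 - 2)) = 1/(6 + 1) = 1/7 ≈ 0.14286)
f**2 = (1/7)**2 = 1/49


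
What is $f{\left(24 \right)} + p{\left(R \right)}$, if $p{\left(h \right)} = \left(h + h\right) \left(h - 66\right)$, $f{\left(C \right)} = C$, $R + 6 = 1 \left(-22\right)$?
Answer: $5288$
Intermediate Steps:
$R = -28$ ($R = -6 + 1 \left(-22\right) = -6 - 22 = -28$)
$p{\left(h \right)} = 2 h \left(-66 + h\right)$
$f{\left(24 \right)} + p{\left(R \right)} = 24 + 2 \left(-28\right) \left(-66 - 28\right) = 24 + 2 \left(-28\right) \left(-94\right) = 24 + 5264 = 5288$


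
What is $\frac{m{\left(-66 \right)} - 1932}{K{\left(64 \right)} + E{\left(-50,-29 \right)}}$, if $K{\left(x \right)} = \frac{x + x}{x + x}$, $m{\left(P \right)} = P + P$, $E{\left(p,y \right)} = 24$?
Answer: $- \frac{2064}{25} \approx -82.56$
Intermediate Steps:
$m{\left(P \right)} = 2 P$
$K{\left(x \right)} = 1$ ($K{\left(x \right)} = \frac{2 x}{2 x} = 2 x \frac{1}{2 x} = 1$)
$\frac{m{\left(-66 \right)} - 1932}{K{\left(64 \right)} + E{\left(-50,-29 \right)}} = \frac{2 \left(-66\right) - 1932}{1 + 24} = \frac{-132 - 1932}{25} = \left(-2064\right) \frac{1}{25} = - \frac{2064}{25}$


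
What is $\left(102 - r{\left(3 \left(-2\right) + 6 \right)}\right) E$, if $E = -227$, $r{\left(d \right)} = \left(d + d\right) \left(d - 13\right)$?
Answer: $-23154$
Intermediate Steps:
$r{\left(d \right)} = 2 d \left(-13 + d\right)$
$\left(102 - r{\left(3 \left(-2\right) + 6 \right)}\right) E = \left(102 - 2 \left(3 \left(-2\right) + 6\right) \left(-13 + \left(3 \left(-2\right) + 6\right)\right)\right) \left(-227\right) = \left(102 - 2 \left(-6 + 6\right) \left(-13 + \left(-6 + 6\right)\right)\right) \left(-227\right) = \left(102 - 2 \cdot 0 \left(-13 + 0\right)\right) \left(-227\right) = \left(102 - 2 \cdot 0 \left(-13\right)\right) \left(-227\right) = \left(102 - 0\right) \left(-227\right) = \left(102 + 0\right) \left(-227\right) = 102 \left(-227\right) = -23154$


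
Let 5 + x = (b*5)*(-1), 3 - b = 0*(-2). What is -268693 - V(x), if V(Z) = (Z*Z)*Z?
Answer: -260693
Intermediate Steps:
b = 3 (b = 3 - 0*(-2) = 3 - 1*0 = 3 + 0 = 3)
x = -20 (x = -5 + (3*5)*(-1) = -5 + 15*(-1) = -5 - 15 = -20)
V(Z) = Z**3 (V(Z) = Z**2*Z = Z**3)
-268693 - V(x) = -268693 - 1*(-20)**3 = -268693 - 1*(-8000) = -268693 + 8000 = -260693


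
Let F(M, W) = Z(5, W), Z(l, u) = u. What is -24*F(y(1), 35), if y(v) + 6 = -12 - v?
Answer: -840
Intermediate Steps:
y(v) = -18 - v (y(v) = -6 + (-12 - v) = -18 - v)
F(M, W) = W
-24*F(y(1), 35) = -24*35 = -840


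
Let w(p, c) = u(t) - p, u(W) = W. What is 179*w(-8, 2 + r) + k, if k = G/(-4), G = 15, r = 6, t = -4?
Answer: 2849/4 ≈ 712.25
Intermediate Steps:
k = -15/4 (k = 15/(-4) = 15*(-¼) = -15/4 ≈ -3.7500)
w(p, c) = -4 - p
179*w(-8, 2 + r) + k = 179*(-4 - 1*(-8)) - 15/4 = 179*(-4 + 8) - 15/4 = 179*4 - 15/4 = 716 - 15/4 = 2849/4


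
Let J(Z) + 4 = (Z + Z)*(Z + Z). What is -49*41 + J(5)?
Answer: -1913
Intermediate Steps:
J(Z) = -4 + 4*Z**2 (J(Z) = -4 + (Z + Z)*(Z + Z) = -4 + (2*Z)*(2*Z) = -4 + 4*Z**2)
-49*41 + J(5) = -49*41 + (-4 + 4*5**2) = -2009 + (-4 + 4*25) = -2009 + (-4 + 100) = -2009 + 96 = -1913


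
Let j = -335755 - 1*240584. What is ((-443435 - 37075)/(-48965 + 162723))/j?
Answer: 80085/10927195327 ≈ 7.3290e-6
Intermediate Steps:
j = -576339 (j = -335755 - 240584 = -576339)
((-443435 - 37075)/(-48965 + 162723))/j = ((-443435 - 37075)/(-48965 + 162723))/(-576339) = -480510/113758*(-1/576339) = -480510*1/113758*(-1/576339) = -240255/56879*(-1/576339) = 80085/10927195327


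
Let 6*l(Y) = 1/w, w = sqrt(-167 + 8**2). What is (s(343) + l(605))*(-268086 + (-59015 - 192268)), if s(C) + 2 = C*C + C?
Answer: -61280348310 + 173123*I*sqrt(103)/206 ≈ -6.128e+10 + 8529.2*I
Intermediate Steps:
s(C) = -2 + C + C**2 (s(C) = -2 + (C*C + C) = -2 + (C**2 + C) = -2 + (C + C**2) = -2 + C + C**2)
w = I*sqrt(103) (w = sqrt(-167 + 64) = sqrt(-103) = I*sqrt(103) ≈ 10.149*I)
l(Y) = -I*sqrt(103)/618 (l(Y) = 1/(6*((I*sqrt(103)))) = (-I*sqrt(103)/103)/6 = -I*sqrt(103)/618)
(s(343) + l(605))*(-268086 + (-59015 - 192268)) = ((-2 + 343 + 343**2) - I*sqrt(103)/618)*(-268086 + (-59015 - 192268)) = ((-2 + 343 + 117649) - I*sqrt(103)/618)*(-268086 - 251283) = (117990 - I*sqrt(103)/618)*(-519369) = -61280348310 + 173123*I*sqrt(103)/206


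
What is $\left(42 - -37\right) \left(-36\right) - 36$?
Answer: $-2880$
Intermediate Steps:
$\left(42 - -37\right) \left(-36\right) - 36 = \left(42 + 37\right) \left(-36\right) - 36 = 79 \left(-36\right) - 36 = -2844 - 36 = -2880$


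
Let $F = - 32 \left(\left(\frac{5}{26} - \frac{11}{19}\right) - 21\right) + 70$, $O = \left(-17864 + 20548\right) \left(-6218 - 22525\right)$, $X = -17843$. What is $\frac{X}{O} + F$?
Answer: $\frac{1105742929937}{1465778028} \approx 754.37$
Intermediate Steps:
$O = -77146212$ ($O = 2684 \left(-28743\right) = -77146212$)
$F = \frac{186330}{247}$ ($F = - 32 \left(\left(5 \cdot \frac{1}{26} - \frac{11}{19}\right) - 21\right) + 70 = - 32 \left(\left(\frac{5}{26} - \frac{11}{19}\right) - 21\right) + 70 = - 32 \left(- \frac{191}{494} - 21\right) + 70 = \left(-32\right) \left(- \frac{10565}{494}\right) + 70 = \frac{169040}{247} + 70 = \frac{186330}{247} \approx 754.37$)
$\frac{X}{O} + F = - \frac{17843}{-77146212} + \frac{186330}{247} = \left(-17843\right) \left(- \frac{1}{77146212}\right) + \frac{186330}{247} = \frac{17843}{77146212} + \frac{186330}{247} = \frac{1105742929937}{1465778028}$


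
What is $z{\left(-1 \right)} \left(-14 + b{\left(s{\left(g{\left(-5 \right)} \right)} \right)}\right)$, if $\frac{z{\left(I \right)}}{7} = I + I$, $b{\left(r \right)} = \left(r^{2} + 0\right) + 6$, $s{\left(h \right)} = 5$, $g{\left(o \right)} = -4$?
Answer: $-238$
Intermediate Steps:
$b{\left(r \right)} = 6 + r^{2}$ ($b{\left(r \right)} = r^{2} + 6 = 6 + r^{2}$)
$z{\left(I \right)} = 14 I$ ($z{\left(I \right)} = 7 \left(I + I\right) = 7 \cdot 2 I = 14 I$)
$z{\left(-1 \right)} \left(-14 + b{\left(s{\left(g{\left(-5 \right)} \right)} \right)}\right) = 14 \left(-1\right) \left(-14 + \left(6 + 5^{2}\right)\right) = - 14 \left(-14 + \left(6 + 25\right)\right) = - 14 \left(-14 + 31\right) = \left(-14\right) 17 = -238$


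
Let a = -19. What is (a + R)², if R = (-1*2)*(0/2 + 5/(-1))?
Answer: 81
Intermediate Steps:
R = 10 (R = -2*(0*(½) + 5*(-1)) = -2*(0 - 5) = -2*(-5) = 10)
(a + R)² = (-19 + 10)² = (-9)² = 81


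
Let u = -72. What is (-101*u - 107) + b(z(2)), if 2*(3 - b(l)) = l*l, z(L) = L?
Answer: 7166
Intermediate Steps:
b(l) = 3 - l²/2 (b(l) = 3 - l*l/2 = 3 - l²/2)
(-101*u - 107) + b(z(2)) = (-101*(-72) - 107) + (3 - ½*2²) = (7272 - 107) + (3 - ½*4) = 7165 + (3 - 2) = 7165 + 1 = 7166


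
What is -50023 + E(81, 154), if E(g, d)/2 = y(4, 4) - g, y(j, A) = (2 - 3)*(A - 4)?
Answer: -50185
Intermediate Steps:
y(j, A) = 4 - A (y(j, A) = -(-4 + A) = 4 - A)
E(g, d) = -2*g (E(g, d) = 2*((4 - 1*4) - g) = 2*((4 - 4) - g) = 2*(0 - g) = 2*(-g) = -2*g)
-50023 + E(81, 154) = -50023 - 2*81 = -50023 - 162 = -50185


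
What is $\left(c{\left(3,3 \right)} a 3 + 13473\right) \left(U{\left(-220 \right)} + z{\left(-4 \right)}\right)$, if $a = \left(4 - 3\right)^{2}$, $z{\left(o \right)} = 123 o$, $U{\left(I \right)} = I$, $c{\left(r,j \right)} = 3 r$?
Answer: $-9612000$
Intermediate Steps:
$a = 1$ ($a = 1^{2} = 1$)
$\left(c{\left(3,3 \right)} a 3 + 13473\right) \left(U{\left(-220 \right)} + z{\left(-4 \right)}\right) = \left(3 \cdot 3 \cdot 1 \cdot 3 + 13473\right) \left(-220 + 123 \left(-4\right)\right) = \left(9 \cdot 1 \cdot 3 + 13473\right) \left(-220 - 492\right) = \left(9 \cdot 3 + 13473\right) \left(-712\right) = \left(27 + 13473\right) \left(-712\right) = 13500 \left(-712\right) = -9612000$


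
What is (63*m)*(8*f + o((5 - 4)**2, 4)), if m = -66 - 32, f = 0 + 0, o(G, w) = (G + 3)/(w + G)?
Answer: -24696/5 ≈ -4939.2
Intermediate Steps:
o(G, w) = (3 + G)/(G + w)
f = 0
m = -98
(63*m)*(8*f + o((5 - 4)**2, 4)) = (63*(-98))*(8*0 + (3 + (5 - 4)**2)/((5 - 4)**2 + 4)) = -6174*(0 + (3 + 1**2)/(1**2 + 4)) = -6174*(0 + (3 + 1)/(1 + 4)) = -6174*(0 + 4/5) = -6174*4/5 = -24696/5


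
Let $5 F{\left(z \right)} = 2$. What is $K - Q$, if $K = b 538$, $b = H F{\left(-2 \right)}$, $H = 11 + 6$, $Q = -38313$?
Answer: $\frac{209857}{5} \approx 41971.0$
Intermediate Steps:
$F{\left(z \right)} = \frac{2}{5}$ ($F{\left(z \right)} = \frac{1}{5} \cdot 2 = \frac{2}{5}$)
$H = 17$
$b = \frac{34}{5}$ ($b = 17 \cdot \frac{2}{5} = \frac{34}{5} \approx 6.8$)
$K = \frac{18292}{5}$ ($K = \frac{34}{5} \cdot 538 = \frac{18292}{5} \approx 3658.4$)
$K - Q = \frac{18292}{5} - -38313 = \frac{18292}{5} + 38313 = \frac{209857}{5}$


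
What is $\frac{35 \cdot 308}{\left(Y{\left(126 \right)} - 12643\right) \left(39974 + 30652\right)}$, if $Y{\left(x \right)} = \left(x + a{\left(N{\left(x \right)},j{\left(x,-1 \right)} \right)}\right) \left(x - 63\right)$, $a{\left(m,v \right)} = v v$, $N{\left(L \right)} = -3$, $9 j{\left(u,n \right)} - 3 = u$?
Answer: $\frac{2695}{145454247} \approx 1.8528 \cdot 10^{-5}$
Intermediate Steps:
$j{\left(u,n \right)} = \frac{1}{3} + \frac{u}{9}$
$a{\left(m,v \right)} = v^{2}$
$Y{\left(x \right)} = \left(-63 + x\right) \left(x + \left(\frac{1}{3} + \frac{x}{9}\right)^{2}\right)$ ($Y{\left(x \right)} = \left(x + \left(\frac{1}{3} + \frac{x}{9}\right)^{2}\right) \left(x - 63\right) = \left(x + \left(\frac{1}{3} + \frac{x}{9}\right)^{2}\right) \left(-63 + x\right) = \left(-63 + x\right) \left(x + \left(\frac{1}{3} + \frac{x}{9}\right)^{2}\right)$)
$\frac{35 \cdot 308}{\left(Y{\left(126 \right)} - 12643\right) \left(39974 + 30652\right)} = \frac{35 \cdot 308}{\left(\left(-7 - 8512 + \frac{126^{3}}{81} + \frac{8 \cdot 126^{2}}{27}\right) - 12643\right) \left(39974 + 30652\right)} = \frac{10780}{\left(\left(-7 - 8512 + \frac{1}{81} \cdot 2000376 + \frac{8}{27} \cdot 15876\right) - 12643\right) 70626} = \frac{10780}{\left(\left(-7 - 8512 + 24696 + 4704\right) - 12643\right) 70626} = \frac{10780}{\left(20881 - 12643\right) 70626} = \frac{10780}{8238 \cdot 70626} = \frac{10780}{581816988} = 10780 \cdot \frac{1}{581816988} = \frac{2695}{145454247}$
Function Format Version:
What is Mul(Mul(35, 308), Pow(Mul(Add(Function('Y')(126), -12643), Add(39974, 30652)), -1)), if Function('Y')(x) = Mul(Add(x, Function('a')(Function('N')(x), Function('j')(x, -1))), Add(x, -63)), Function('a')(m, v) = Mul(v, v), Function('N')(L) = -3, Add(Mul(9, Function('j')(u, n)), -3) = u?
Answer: Rational(2695, 145454247) ≈ 1.8528e-5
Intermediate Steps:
Function('j')(u, n) = Add(Rational(1, 3), Mul(Rational(1, 9), u))
Function('a')(m, v) = Pow(v, 2)
Function('Y')(x) = Mul(Add(-63, x), Add(x, Pow(Add(Rational(1, 3), Mul(Rational(1, 9), x)), 2))) (Function('Y')(x) = Mul(Add(x, Pow(Add(Rational(1, 3), Mul(Rational(1, 9), x)), 2)), Add(x, -63)) = Mul(Add(x, Pow(Add(Rational(1, 3), Mul(Rational(1, 9), x)), 2)), Add(-63, x)) = Mul(Add(-63, x), Add(x, Pow(Add(Rational(1, 3), Mul(Rational(1, 9), x)), 2))))
Mul(Mul(35, 308), Pow(Mul(Add(Function('Y')(126), -12643), Add(39974, 30652)), -1)) = Mul(Mul(35, 308), Pow(Mul(Add(Add(-7, Mul(Rational(-608, 9), 126), Mul(Rational(1, 81), Pow(126, 3)), Mul(Rational(8, 27), Pow(126, 2))), -12643), Add(39974, 30652)), -1)) = Mul(10780, Pow(Mul(Add(Add(-7, -8512, Mul(Rational(1, 81), 2000376), Mul(Rational(8, 27), 15876)), -12643), 70626), -1)) = Mul(10780, Pow(Mul(Add(Add(-7, -8512, 24696, 4704), -12643), 70626), -1)) = Mul(10780, Pow(Mul(Add(20881, -12643), 70626), -1)) = Mul(10780, Pow(Mul(8238, 70626), -1)) = Mul(10780, Pow(581816988, -1)) = Mul(10780, Rational(1, 581816988)) = Rational(2695, 145454247)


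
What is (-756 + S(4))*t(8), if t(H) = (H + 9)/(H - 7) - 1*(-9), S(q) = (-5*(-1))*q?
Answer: -19136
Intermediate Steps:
S(q) = 5*q
t(H) = 9 + (9 + H)/(-7 + H) (t(H) = (9 + H)/(-7 + H) + 9 = 9 + (9 + H)/(-7 + H))
(-756 + S(4))*t(8) = (-756 + 5*4)*(2*(-27 + 5*8)/(-7 + 8)) = (-756 + 20)*(2*(-27 + 40)/1) = -1472*13 = -736*26 = -19136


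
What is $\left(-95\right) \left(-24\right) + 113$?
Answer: $2393$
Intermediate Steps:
$\left(-95\right) \left(-24\right) + 113 = 2280 + 113 = 2393$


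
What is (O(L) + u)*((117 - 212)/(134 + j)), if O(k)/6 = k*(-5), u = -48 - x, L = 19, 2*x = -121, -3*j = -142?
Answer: 317775/1088 ≈ 292.07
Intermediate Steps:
j = 142/3 (j = -⅓*(-142) = 142/3 ≈ 47.333)
x = -121/2 (x = (½)*(-121) = -121/2 ≈ -60.500)
u = 25/2 (u = -48 - 1*(-121/2) = -48 + 121/2 = 25/2 ≈ 12.500)
O(k) = -30*k (O(k) = 6*(k*(-5)) = 6*(-5*k) = -30*k)
(O(L) + u)*((117 - 212)/(134 + j)) = (-30*19 + 25/2)*((117 - 212)/(134 + 142/3)) = (-570 + 25/2)*(-95/544/3) = -(-105925)*3/(2*544) = -1115/2*(-285/544) = 317775/1088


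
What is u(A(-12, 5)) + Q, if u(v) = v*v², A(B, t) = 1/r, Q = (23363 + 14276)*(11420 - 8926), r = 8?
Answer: 48062292993/512 ≈ 9.3872e+7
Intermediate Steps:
Q = 93871666 (Q = 37639*2494 = 93871666)
A(B, t) = ⅛ (A(B, t) = 1/8 = ⅛)
u(v) = v³
u(A(-12, 5)) + Q = (⅛)³ + 93871666 = 1/512 + 93871666 = 48062292993/512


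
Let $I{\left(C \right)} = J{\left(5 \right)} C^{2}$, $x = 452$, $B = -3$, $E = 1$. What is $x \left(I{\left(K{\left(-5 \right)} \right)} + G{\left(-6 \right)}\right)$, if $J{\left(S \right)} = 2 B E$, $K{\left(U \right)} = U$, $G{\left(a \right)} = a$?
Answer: $-70512$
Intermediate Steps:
$J{\left(S \right)} = -6$ ($J{\left(S \right)} = 2 \left(-3\right) 1 = \left(-6\right) 1 = -6$)
$I{\left(C \right)} = - 6 C^{2}$
$x \left(I{\left(K{\left(-5 \right)} \right)} + G{\left(-6 \right)}\right) = 452 \left(- 6 \left(-5\right)^{2} - 6\right) = 452 \left(\left(-6\right) 25 - 6\right) = 452 \left(-150 - 6\right) = 452 \left(-156\right) = -70512$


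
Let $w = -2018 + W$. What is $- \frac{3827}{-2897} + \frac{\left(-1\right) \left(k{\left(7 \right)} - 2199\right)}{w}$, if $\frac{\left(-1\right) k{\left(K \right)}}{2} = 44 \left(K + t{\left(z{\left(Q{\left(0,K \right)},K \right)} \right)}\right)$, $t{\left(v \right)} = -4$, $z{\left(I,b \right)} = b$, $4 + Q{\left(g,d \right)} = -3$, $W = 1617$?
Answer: $- \frac{5600684}{1161697} \approx -4.8211$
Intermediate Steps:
$Q{\left(g,d \right)} = -7$ ($Q{\left(g,d \right)} = -4 - 3 = -7$)
$k{\left(K \right)} = 352 - 88 K$ ($k{\left(K \right)} = - 2 \cdot 44 \left(K - 4\right) = - 2 \cdot 44 \left(-4 + K\right) = - 2 \left(-176 + 44 K\right) = 352 - 88 K$)
$w = -401$ ($w = -2018 + 1617 = -401$)
$- \frac{3827}{-2897} + \frac{\left(-1\right) \left(k{\left(7 \right)} - 2199\right)}{w} = - \frac{3827}{-2897} + \frac{\left(-1\right) \left(\left(352 - 616\right) - 2199\right)}{-401} = \left(-3827\right) \left(- \frac{1}{2897}\right) + - (\left(352 - 616\right) - 2199) \left(- \frac{1}{401}\right) = \frac{3827}{2897} + - (-264 - 2199) \left(- \frac{1}{401}\right) = \frac{3827}{2897} + \left(-1\right) \left(-2463\right) \left(- \frac{1}{401}\right) = \frac{3827}{2897} + 2463 \left(- \frac{1}{401}\right) = \frac{3827}{2897} - \frac{2463}{401} = - \frac{5600684}{1161697}$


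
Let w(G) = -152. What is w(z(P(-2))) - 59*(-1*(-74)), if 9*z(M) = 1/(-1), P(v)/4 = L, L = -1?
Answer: -4518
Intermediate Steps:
P(v) = -4 (P(v) = 4*(-1) = -4)
z(M) = -1/9 (z(M) = (1/9)/(-1) = (1/9)*(-1) = -1/9)
w(z(P(-2))) - 59*(-1*(-74)) = -152 - 59*(-1*(-74)) = -152 - 59*74 = -152 - 1*4366 = -152 - 4366 = -4518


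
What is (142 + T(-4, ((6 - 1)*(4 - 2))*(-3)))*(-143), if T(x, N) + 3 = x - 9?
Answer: -18018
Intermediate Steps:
T(x, N) = -12 + x (T(x, N) = -3 + (x - 9) = -3 + (-9 + x) = -12 + x)
(142 + T(-4, ((6 - 1)*(4 - 2))*(-3)))*(-143) = (142 + (-12 - 4))*(-143) = (142 - 16)*(-143) = 126*(-143) = -18018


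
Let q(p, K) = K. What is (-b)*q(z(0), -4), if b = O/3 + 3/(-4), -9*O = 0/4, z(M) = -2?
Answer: -3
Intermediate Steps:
O = 0 (O = -0/4 = -⅑*0 = 0)
b = -¾ (b = 0/3 + 3/(-4) = 0*(⅓) + 3*(-¼) = 0 - ¾ = -¾ ≈ -0.75000)
(-b)*q(z(0), -4) = -1*(-¾)*(-4) = (¾)*(-4) = -3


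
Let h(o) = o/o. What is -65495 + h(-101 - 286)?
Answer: -65494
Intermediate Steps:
h(o) = 1
-65495 + h(-101 - 286) = -65495 + 1 = -65494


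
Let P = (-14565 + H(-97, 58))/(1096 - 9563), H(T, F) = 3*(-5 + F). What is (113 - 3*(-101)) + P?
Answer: 3536678/8467 ≈ 417.70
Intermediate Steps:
H(T, F) = -15 + 3*F
P = 14406/8467 (P = (-14565 + (-15 + 3*58))/(1096 - 9563) = (-14565 + (-15 + 174))/(-8467) = (-14565 + 159)*(-1/8467) = -14406*(-1/8467) = 14406/8467 ≈ 1.7014)
(113 - 3*(-101)) + P = (113 - 3*(-101)) + 14406/8467 = (113 + 303) + 14406/8467 = 416 + 14406/8467 = 3536678/8467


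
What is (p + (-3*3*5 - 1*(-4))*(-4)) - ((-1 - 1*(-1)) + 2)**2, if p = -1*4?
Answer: 156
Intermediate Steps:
p = -4
(p + (-3*3*5 - 1*(-4))*(-4)) - ((-1 - 1*(-1)) + 2)**2 = (-4 + (-3*3*5 - 1*(-4))*(-4)) - ((-1 - 1*(-1)) + 2)**2 = (-4 + (-9*5 + 4)*(-4)) - ((-1 + 1) + 2)**2 = (-4 + (-45 + 4)*(-4)) - (0 + 2)**2 = (-4 - 41*(-4)) - 1*2**2 = (-4 + 164) - 1*4 = 160 - 4 = 156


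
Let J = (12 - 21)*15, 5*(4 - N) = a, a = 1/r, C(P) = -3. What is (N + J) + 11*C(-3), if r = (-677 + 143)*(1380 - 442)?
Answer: -410731439/2504460 ≈ -164.00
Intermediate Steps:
r = -500892 (r = -534*938 = -500892)
a = -1/500892 (a = 1/(-500892) = -1/500892 ≈ -1.9964e-6)
N = 10017841/2504460 (N = 4 - ⅕*(-1/500892) = 4 + 1/2504460 = 10017841/2504460 ≈ 4.0000)
J = -135 (J = -9*15 = -135)
(N + J) + 11*C(-3) = (10017841/2504460 - 135) + 11*(-3) = -328084259/2504460 - 33 = -410731439/2504460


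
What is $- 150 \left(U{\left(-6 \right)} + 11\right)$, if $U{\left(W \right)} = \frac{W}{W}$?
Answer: $-1800$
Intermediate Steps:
$U{\left(W \right)} = 1$
$- 150 \left(U{\left(-6 \right)} + 11\right) = - 150 \left(1 + 11\right) = \left(-150\right) 12 = -1800$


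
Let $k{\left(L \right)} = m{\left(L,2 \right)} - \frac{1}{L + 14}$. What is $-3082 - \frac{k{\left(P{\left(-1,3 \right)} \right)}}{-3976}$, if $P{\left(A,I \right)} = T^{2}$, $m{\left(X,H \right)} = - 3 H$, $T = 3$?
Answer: $- \frac{281842875}{91448} \approx -3082.0$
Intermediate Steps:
$P{\left(A,I \right)} = 9$ ($P{\left(A,I \right)} = 3^{2} = 9$)
$k{\left(L \right)} = -6 - \frac{1}{14 + L}$ ($k{\left(L \right)} = \left(-3\right) 2 - \frac{1}{L + 14} = -6 - \frac{1}{14 + L}$)
$-3082 - \frac{k{\left(P{\left(-1,3 \right)} \right)}}{-3976} = -3082 - \frac{\frac{1}{14 + 9} \left(-85 - 54\right)}{-3976} = -3082 - \frac{-85 - 54}{23} \left(- \frac{1}{3976}\right) = -3082 - \frac{1}{23} \left(-139\right) \left(- \frac{1}{3976}\right) = -3082 - \left(- \frac{139}{23}\right) \left(- \frac{1}{3976}\right) = -3082 - \frac{139}{91448} = - \frac{281842875}{91448}$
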